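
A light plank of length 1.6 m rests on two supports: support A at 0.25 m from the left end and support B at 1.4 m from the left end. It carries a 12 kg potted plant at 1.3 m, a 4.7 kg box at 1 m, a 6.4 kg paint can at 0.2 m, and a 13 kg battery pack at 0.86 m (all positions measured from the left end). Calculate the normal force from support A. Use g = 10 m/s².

R_A ≈ 155 N

Choose support B as the axis so its reaction then has zero moment arm.
Potted plant: 12 × 10 = 120 N down at 1.3 m → arm 0.1 m, τ = 120 × 0.1 = 12 N·m counterclockwise.
Box: 4.7 × 10 = 47 N down at 1 m → arm 0.4 m, τ = 47 × 0.4 = 18.8 N·m counterclockwise.
Paint can: 6.4 × 10 = 64 N down at 0.2 m → arm 1.2 m, τ = 64 × 1.2 = 76.8 N·m counterclockwise.
Battery pack: 13 × 10 = 130 N down at 0.86 m → arm 0.54 m, τ = 130 × 0.54 = 70.2 N·m counterclockwise.
Net load moment about support B = 177.8 N·m counterclockwise.
Reaction R at support A is upward at 0.25 m, arm 1.15 m → moment R × 1.15 clockwise.
Στ = 0 ⇒ R × 1.15 = 177.8 ⇒ R = 155 N.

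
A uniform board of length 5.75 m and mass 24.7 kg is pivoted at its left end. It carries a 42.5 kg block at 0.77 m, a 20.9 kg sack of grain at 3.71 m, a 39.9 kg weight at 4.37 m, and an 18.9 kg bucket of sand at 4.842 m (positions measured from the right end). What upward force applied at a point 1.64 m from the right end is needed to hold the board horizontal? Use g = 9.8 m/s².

Sum moments about the left end (the unknown pivot reaction has zero arm there).
Beam weight: 24.7 × 9.8 = 242.1 N down at 2.875 m → arm 2.875 m, τ = 242.1 × 2.875 = 696 N·m clockwise.
Block: 42.5 × 9.8 = 416.5 N down at 0.77 m → arm 4.98 m, τ = 416.5 × 4.98 = 2074 N·m clockwise.
Sack of grain: 20.9 × 9.8 = 204.8 N down at 3.71 m → arm 2.04 m, τ = 204.8 × 2.04 = 417.8 N·m clockwise.
Weight: 39.9 × 9.8 = 391 N down at 4.37 m → arm 1.38 m, τ = 391 × 1.38 = 539.6 N·m clockwise.
Bucket of sand: 18.9 × 9.8 = 185.2 N down at 4.842 m → arm 0.908 m, τ = 185.2 × 0.908 = 168.2 N·m clockwise.
Net moment of the loads = 3896 N·m clockwise.
The upward force F acts at a point 1.64 m from the right end, arm 4.11 m, giving F × 4.11 counterclockwise.
Balancing moments: F × 4.11 = 3896, giving F = 3896 / 4.11 = 948 N.

F ≈ 948 N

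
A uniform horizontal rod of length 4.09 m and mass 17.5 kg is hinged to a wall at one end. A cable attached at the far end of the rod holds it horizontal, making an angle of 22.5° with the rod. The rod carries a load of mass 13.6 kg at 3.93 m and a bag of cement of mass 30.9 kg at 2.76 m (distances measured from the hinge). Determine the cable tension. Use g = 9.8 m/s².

T ≈ 1090 N

Taking torques about the hinge:
Beam weight: 17.5 × 9.8 = 171.5 N down at 2.045 m → arm 2.045 m, τ = 171.5 × 2.045 = 350.7 N·m clockwise.
Load: 13.6 × 9.8 = 133.3 N down at 3.93 m → arm 3.93 m, τ = 133.3 × 3.93 = 523.9 N·m clockwise.
Bag of cement: 30.9 × 9.8 = 302.8 N down at 2.76 m → arm 2.76 m, τ = 302.8 × 2.76 = 835.7 N·m clockwise.
Total clockwise load moment = 1710 N·m.
The cable tension T acts at 4.09 m; only its component perpendicular to the rod, T sinθ, produces torque. sin 22.5° = 0.3827.
Balancing moments: T × 4.09 × 0.3827 = 1710, giving T = 1710 / 1.565 = 1090 N.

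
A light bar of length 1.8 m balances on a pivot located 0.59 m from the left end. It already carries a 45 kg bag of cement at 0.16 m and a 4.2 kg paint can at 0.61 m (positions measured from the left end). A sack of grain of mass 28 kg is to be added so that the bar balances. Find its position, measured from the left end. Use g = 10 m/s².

Sum moments about the pivot (at 0.59 m from the left end) (the support reaction has zero arm there).
Bag of cement: 45 × 10 = 450 N down at 0.16 m → arm 0.43 m, τ = 450 × 0.43 = 193.5 N·m counterclockwise.
Paint can: 4.2 × 10 = 42 N down at 0.61 m → arm 0.02 m, τ = 42 × 0.02 = 0.84 N·m clockwise.
Net moment of existing loads = 192.7 N·m counterclockwise.
The sack of grain weighs 28 × 10 = 280 N and must supply an equal clockwise moment, so its lever arm about the pivot is 192.7 / 280 = 0.688 m.
That puts it at 0.59 + 0.688 = 1.28 m from the left end.

x ≈ 1.28 m from the left end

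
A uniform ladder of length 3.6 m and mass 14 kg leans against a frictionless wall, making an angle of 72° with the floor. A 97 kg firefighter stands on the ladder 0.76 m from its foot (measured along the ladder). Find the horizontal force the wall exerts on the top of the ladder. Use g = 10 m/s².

About the foot of the ladder:
Ladder weight 14×10 = 140 N acts at 1.8 m along the ladder; its horizontal arm is 1.8·cos72° = 0.5562 m → τ = 77.87 N·m clockwise.
Firefighter: 97×10 = 970 N at 0.76 m → arm 0.2349 m → τ = 227.9 N·m clockwise.
Wall normal N acts horizontally at the top; its moment arm is the height L sinθ = 3.6·sin72° = 3.424 m, counterclockwise.
For rotational equilibrium, N × 3.424 = 305.8, so N = 89.3 N.

N_wall ≈ 89.3 N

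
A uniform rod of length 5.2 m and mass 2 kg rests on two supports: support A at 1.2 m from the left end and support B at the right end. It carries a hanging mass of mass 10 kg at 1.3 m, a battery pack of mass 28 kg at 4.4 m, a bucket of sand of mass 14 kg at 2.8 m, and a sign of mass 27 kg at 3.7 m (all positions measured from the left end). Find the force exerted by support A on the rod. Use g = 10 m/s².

R_A ≈ 352 N

Sum moments about support B (its reaction then has zero moment arm).
Beam weight: 2 × 10 = 20 N down at 2.6 m → arm 2.6 m, τ = 20 × 2.6 = 52 N·m counterclockwise.
Hanging mass: 10 × 10 = 100 N down at 1.3 m → arm 3.9 m, τ = 100 × 3.9 = 390 N·m counterclockwise.
Battery pack: 28 × 10 = 280 N down at 4.4 m → arm 0.8 m, τ = 280 × 0.8 = 224 N·m counterclockwise.
Bucket of sand: 14 × 10 = 140 N down at 2.8 m → arm 2.4 m, τ = 140 × 2.4 = 336 N·m counterclockwise.
Sign: 27 × 10 = 270 N down at 3.7 m → arm 1.5 m, τ = 270 × 1.5 = 405 N·m counterclockwise.
Net load moment about support B = 1407 N·m counterclockwise.
Reaction R at support A is upward at 1.2 m, arm 4 m → moment R × 4 clockwise.
Setting net torque to zero: R × 4 = 1407 → R = 352 N.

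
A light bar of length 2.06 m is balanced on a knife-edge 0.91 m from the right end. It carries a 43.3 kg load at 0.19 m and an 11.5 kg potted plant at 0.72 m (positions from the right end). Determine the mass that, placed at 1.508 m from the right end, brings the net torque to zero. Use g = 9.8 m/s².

Choose the knife-edge (at 0.91 m from the right end) as the axis so the support reaction has zero arm there.
Load: 43.3 × 9.8 = 424.3 N down at 0.19 m → arm 0.72 m, τ = 424.3 × 0.72 = 305.5 N·m clockwise.
Potted plant: 11.5 × 9.8 = 112.7 N down at 0.72 m → arm 0.19 m, τ = 112.7 × 0.19 = 21.41 N·m clockwise.
Net moment of known loads = 326.9 N·m clockwise.
An unknown mass m at 1.508 m has arm 0.598 m; its moment is m·g·0.598 counterclockwise.
Setting net torque to zero: m × 9.8 × 0.598 = 326.9 → m = 326.9 / (9.8 × 0.598) = 55.8 kg.

m ≈ 55.8 kg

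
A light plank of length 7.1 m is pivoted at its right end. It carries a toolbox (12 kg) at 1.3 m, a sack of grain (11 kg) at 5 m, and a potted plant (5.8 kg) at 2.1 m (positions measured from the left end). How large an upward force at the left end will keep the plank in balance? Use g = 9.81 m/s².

About the right end:
Toolbox: 12 × 9.81 = 117.7 N down at 1.3 m → arm 5.8 m, τ = 117.7 × 5.8 = 682.7 N·m counterclockwise.
Sack of grain: 11 × 9.81 = 107.9 N down at 5 m → arm 2.1 m, τ = 107.9 × 2.1 = 226.6 N·m counterclockwise.
Potted plant: 5.8 × 9.81 = 56.9 N down at 2.1 m → arm 5 m, τ = 56.9 × 5 = 284.5 N·m counterclockwise.
Net moment of the loads = 1194 N·m counterclockwise.
The upward force F acts at the left end, arm 7.1 m, giving F × 7.1 clockwise.
For rotational equilibrium, F × 7.1 = 1194, so F = 1194 / 7.1 = 168 N.

F ≈ 168 N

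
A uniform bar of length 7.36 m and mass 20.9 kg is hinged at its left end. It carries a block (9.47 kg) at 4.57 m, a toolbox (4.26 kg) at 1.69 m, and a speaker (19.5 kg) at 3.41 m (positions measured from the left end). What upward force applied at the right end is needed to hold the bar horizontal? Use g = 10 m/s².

F ≈ 263 N

Take moments about the left end.
Beam weight: 20.9 × 10 = 209 N down at 3.68 m → arm 3.68 m, τ = 209 × 3.68 = 769.1 N·m clockwise.
Block: 9.47 × 10 = 94.7 N down at 4.57 m → arm 4.57 m, τ = 94.7 × 4.57 = 432.8 N·m clockwise.
Toolbox: 4.26 × 10 = 42.6 N down at 1.69 m → arm 1.69 m, τ = 42.6 × 1.69 = 71.99 N·m clockwise.
Speaker: 19.5 × 10 = 195 N down at 3.41 m → arm 3.41 m, τ = 195 × 3.41 = 665 N·m clockwise.
Net moment of the loads = 1939 N·m clockwise.
The upward force F acts at the right end, arm 7.36 m, giving F × 7.36 counterclockwise.
For rotational equilibrium, F × 7.36 = 1939, so F = 1939 / 7.36 = 263 N.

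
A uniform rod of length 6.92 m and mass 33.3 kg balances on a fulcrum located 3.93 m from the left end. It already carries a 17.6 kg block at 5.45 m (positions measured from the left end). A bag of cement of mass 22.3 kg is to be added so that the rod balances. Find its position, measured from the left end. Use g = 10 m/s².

Choose the fulcrum (at 3.93 m from the left end) as the axis so the support reaction has zero arm there.
Beam weight: 33.3 × 10 = 333 N down at 3.46 m → arm 0.47 m, τ = 333 × 0.47 = 156.5 N·m counterclockwise.
Block: 17.6 × 10 = 176 N down at 5.45 m → arm 1.52 m, τ = 176 × 1.52 = 267.5 N·m clockwise.
Net moment of existing loads = 111 N·m clockwise.
The bag of cement weighs 22.3 × 10 = 223 N and must supply an equal counterclockwise moment, so its lever arm about the fulcrum is 111 / 223 = 0.498 m.
That puts it at 3.93 − 0.498 = 3.43 m from the left end.

x ≈ 3.43 m from the left end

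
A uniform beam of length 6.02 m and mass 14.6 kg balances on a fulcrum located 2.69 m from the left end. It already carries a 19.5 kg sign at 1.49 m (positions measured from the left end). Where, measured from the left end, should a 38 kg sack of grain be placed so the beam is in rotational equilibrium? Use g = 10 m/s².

About the fulcrum (at 2.69 m from the left end):
Beam weight: 14.6 × 10 = 146 N down at 3.01 m → arm 0.32 m, τ = 146 × 0.32 = 46.72 N·m clockwise.
Sign: 19.5 × 10 = 195 N down at 1.49 m → arm 1.2 m, τ = 195 × 1.2 = 234 N·m counterclockwise.
Net moment of existing loads = 187.3 N·m counterclockwise.
The sack of grain weighs 38 × 10 = 380 N and must supply an equal clockwise moment, so its lever arm about the fulcrum is 187.3 / 380 = 0.493 m.
That puts it at 2.69 + 0.493 = 3.18 m from the left end.

x ≈ 3.18 m from the left end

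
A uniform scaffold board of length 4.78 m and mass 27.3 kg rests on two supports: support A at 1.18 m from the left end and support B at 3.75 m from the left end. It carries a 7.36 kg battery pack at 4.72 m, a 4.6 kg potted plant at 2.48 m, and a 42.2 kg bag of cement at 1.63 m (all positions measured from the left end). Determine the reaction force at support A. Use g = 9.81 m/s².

Sum moments about support B (its reaction then has zero moment arm).
Beam weight: 27.3 × 9.81 = 267.8 N down at 2.39 m → arm 1.36 m, τ = 267.8 × 1.36 = 364.2 N·m counterclockwise.
Battery pack: 7.36 × 9.81 = 72.2 N down at 4.72 m → arm 0.97 m, τ = 72.2 × 0.97 = 70.03 N·m clockwise.
Potted plant: 4.6 × 9.81 = 45.13 N down at 2.48 m → arm 1.27 m, τ = 45.13 × 1.27 = 57.32 N·m counterclockwise.
Bag of cement: 42.2 × 9.81 = 414 N down at 1.63 m → arm 2.12 m, τ = 414 × 2.12 = 877.7 N·m counterclockwise.
Net load moment about support B = 1229 N·m counterclockwise.
Reaction R at support A is upward at 1.18 m, arm 2.57 m → moment R × 2.57 clockwise.
For rotational equilibrium, R × 2.57 = 1229, so R = 478 N.

R_A ≈ 478 N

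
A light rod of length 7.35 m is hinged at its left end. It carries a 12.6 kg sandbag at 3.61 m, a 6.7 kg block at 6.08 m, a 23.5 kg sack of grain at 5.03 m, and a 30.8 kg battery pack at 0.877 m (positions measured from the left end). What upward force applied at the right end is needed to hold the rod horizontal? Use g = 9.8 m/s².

F ≈ 309 N

Choose the left end as the axis so the unknown pivot reaction has zero arm there.
Sandbag: 12.6 × 9.8 = 123.5 N down at 3.61 m → arm 3.61 m, τ = 123.5 × 3.61 = 445.8 N·m clockwise.
Block: 6.7 × 9.8 = 65.66 N down at 6.08 m → arm 6.08 m, τ = 65.66 × 6.08 = 399.2 N·m clockwise.
Sack of grain: 23.5 × 9.8 = 230.3 N down at 5.03 m → arm 5.03 m, τ = 230.3 × 5.03 = 1158 N·m clockwise.
Battery pack: 30.8 × 9.8 = 301.8 N down at 0.877 m → arm 0.877 m, τ = 301.8 × 0.877 = 264.7 N·m clockwise.
Net moment of the loads = 2268 N·m clockwise.
The upward force F acts at the right end, arm 7.35 m, giving F × 7.35 counterclockwise.
Στ = 0 ⇒ F × 7.35 = 2268 ⇒ F = 2268 / 7.35 = 309 N.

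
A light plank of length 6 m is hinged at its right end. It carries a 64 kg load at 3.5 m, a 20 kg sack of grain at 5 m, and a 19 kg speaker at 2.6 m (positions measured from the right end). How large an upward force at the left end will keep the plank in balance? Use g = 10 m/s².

F ≈ 622 N

Taking torques about the right end:
Load: 64 × 10 = 640 N down at 3.5 m → arm 3.5 m, τ = 640 × 3.5 = 2240 N·m counterclockwise.
Sack of grain: 20 × 10 = 200 N down at 5 m → arm 5 m, τ = 200 × 5 = 1000 N·m counterclockwise.
Speaker: 19 × 10 = 190 N down at 2.6 m → arm 2.6 m, τ = 190 × 2.6 = 494 N·m counterclockwise.
Net moment of the loads = 3734 N·m counterclockwise.
The upward force F acts at the left end, arm 6 m, giving F × 6 clockwise.
Στ = 0 ⇒ F × 6 = 3734 ⇒ F = 3734 / 6 = 622 N.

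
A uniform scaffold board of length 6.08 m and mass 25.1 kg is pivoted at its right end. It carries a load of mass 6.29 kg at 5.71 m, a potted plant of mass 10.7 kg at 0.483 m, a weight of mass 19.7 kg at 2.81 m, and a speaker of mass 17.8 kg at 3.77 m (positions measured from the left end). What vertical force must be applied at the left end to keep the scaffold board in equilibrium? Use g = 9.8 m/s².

Choose the right end as the axis so the unknown pivot reaction has zero arm there.
Beam weight: 25.1 × 9.8 = 246 N down at 3.04 m → arm 3.04 m, τ = 246 × 3.04 = 747.8 N·m counterclockwise.
Load: 6.29 × 9.8 = 61.64 N down at 5.71 m → arm 0.37 m, τ = 61.64 × 0.37 = 22.81 N·m counterclockwise.
Potted plant: 10.7 × 9.8 = 104.9 N down at 0.483 m → arm 5.597 m, τ = 104.9 × 5.597 = 587.1 N·m counterclockwise.
Weight: 19.7 × 9.8 = 193.1 N down at 2.81 m → arm 3.27 m, τ = 193.1 × 3.27 = 631.4 N·m counterclockwise.
Speaker: 17.8 × 9.8 = 174.4 N down at 3.77 m → arm 2.31 m, τ = 174.4 × 2.31 = 402.9 N·m counterclockwise.
Net moment of the loads = 2392 N·m counterclockwise.
The upward force F acts at the left end, arm 6.08 m, giving F × 6.08 clockwise.
For rotational equilibrium, F × 6.08 = 2392, so F = 2392 / 6.08 = 393 N.

F ≈ 393 N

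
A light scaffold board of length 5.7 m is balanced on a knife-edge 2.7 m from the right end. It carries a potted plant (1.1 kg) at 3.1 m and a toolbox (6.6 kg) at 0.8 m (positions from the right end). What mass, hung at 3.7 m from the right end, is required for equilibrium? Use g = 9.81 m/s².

Choose the knife-edge (at 2.7 m from the right end) as the axis so the support reaction has zero arm there.
Potted plant: 1.1 × 9.81 = 10.79 N down at 3.1 m → arm 0.4 m, τ = 10.79 × 0.4 = 4.316 N·m counterclockwise.
Toolbox: 6.6 × 9.81 = 64.75 N down at 0.8 m → arm 1.9 m, τ = 64.75 × 1.9 = 123 N·m clockwise.
Net moment of known loads = 118.7 N·m clockwise.
An unknown mass m at 3.7 m has arm 1 m; its moment is m·g·1 counterclockwise.
For rotational equilibrium, m × 9.81 × 1 = 118.7, so m = 118.7 / (9.81 × 1) = 12.1 kg.

m ≈ 12.1 kg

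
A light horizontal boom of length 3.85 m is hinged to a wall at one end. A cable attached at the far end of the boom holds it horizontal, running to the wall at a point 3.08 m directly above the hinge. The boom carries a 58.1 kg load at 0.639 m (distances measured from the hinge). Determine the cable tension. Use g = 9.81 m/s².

Take moments about the hinge.
Load: 58.1 × 9.81 = 570 N down at 0.639 m → arm 0.639 m, τ = 570 × 0.639 = 364.2 N·m clockwise.
Total clockwise load moment = 364.2 N·m.
The cable tension T acts at 3.85 m; only its component perpendicular to the boom, T sinθ, produces torque. sinθ = h/√(h²+d²) = 3.08/√(3.08²+3.85²) = 0.6247.
Στ = 0 ⇒ T × 3.85 × 0.6247 = 364.2 ⇒ T = 364.2 / 2.405 = 151 N.

T ≈ 151 N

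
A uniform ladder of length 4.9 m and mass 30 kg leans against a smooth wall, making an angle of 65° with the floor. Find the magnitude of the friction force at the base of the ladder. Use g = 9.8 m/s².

f ≈ 68.5 N

Choose the foot of the ladder as the axis so the floor normal and friction both act there and drop out.
Ladder weight 30×9.8 = 294 N acts at 2.45 m along the ladder; its horizontal arm is 2.45·cos65° = 1.035 m → τ = 304.3 N·m clockwise.
Wall normal N acts horizontally at the top; its moment arm is the height L sinθ = 4.9·sin65° = 4.441 m, counterclockwise.
Setting net torque to zero: N × 4.441 = 304.3 → N = 68.5 N.
ΣFx = 0: friction at the foot balances the wall's push, so f = N_wall = 68.5 N.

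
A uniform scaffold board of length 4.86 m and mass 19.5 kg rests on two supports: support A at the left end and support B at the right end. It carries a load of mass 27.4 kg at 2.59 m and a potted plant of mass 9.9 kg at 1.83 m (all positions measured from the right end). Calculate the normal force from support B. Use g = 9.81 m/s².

About support A:
Beam weight: 19.5 × 9.81 = 191.3 N down at 2.43 m → arm 2.43 m, τ = 191.3 × 2.43 = 464.9 N·m clockwise.
Load: 27.4 × 9.81 = 268.8 N down at 2.59 m → arm 2.27 m, τ = 268.8 × 2.27 = 610.2 N·m clockwise.
Potted plant: 9.9 × 9.81 = 97.12 N down at 1.83 m → arm 3.03 m, τ = 97.12 × 3.03 = 294.3 N·m clockwise.
Net load moment about support A = 1369 N·m clockwise.
Reaction R at support B is upward at 0 m, arm 4.86 m → moment R × 4.86 counterclockwise.
Setting net torque to zero: R × 4.86 = 1369 → R = 282 N.

R_B ≈ 282 N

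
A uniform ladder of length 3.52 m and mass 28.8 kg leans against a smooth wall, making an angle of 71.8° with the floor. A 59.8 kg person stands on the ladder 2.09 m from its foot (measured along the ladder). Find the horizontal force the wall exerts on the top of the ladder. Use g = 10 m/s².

About the foot of the ladder:
Ladder weight 28.8×10 = 288 N acts at 1.76 m along the ladder; its horizontal arm is 1.76·cos71.8° = 0.5497 m → τ = 158.3 N·m clockwise.
Person: 59.8×10 = 598 N at 2.09 m → arm 0.6528 m → τ = 390.4 N·m clockwise.
Wall normal N acts horizontally at the top; its moment arm is the height L sinθ = 3.52·sin71.8° = 3.344 m, counterclockwise.
Στ = 0 ⇒ N × 3.344 = 548.7 ⇒ N = 164 N.

N_wall ≈ 164 N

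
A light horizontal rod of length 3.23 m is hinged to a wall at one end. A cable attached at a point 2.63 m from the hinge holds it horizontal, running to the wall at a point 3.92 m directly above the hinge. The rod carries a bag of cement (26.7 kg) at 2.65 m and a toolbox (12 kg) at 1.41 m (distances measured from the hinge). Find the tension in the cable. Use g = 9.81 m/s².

T ≈ 394 N

Take moments about the hinge.
Bag of cement: 26.7 × 9.81 = 261.9 N down at 2.65 m → arm 2.65 m, τ = 261.9 × 2.65 = 694 N·m clockwise.
Toolbox: 12 × 9.81 = 117.7 N down at 1.41 m → arm 1.41 m, τ = 117.7 × 1.41 = 166 N·m clockwise.
Total clockwise load moment = 860 N·m.
The cable tension T acts at 2.63 m; only its component perpendicular to the rod, T sinθ, produces torque. sinθ = h/√(h²+d²) = 3.92/√(3.92²+2.63²) = 0.8304.
For rotational equilibrium, T × 2.63 × 0.8304 = 860, so T = 860 / 2.184 = 394 N.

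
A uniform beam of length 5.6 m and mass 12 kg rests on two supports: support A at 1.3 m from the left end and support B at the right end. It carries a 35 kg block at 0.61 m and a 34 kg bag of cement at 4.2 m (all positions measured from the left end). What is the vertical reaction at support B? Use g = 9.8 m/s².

Take moments about support A.
Beam weight: 12 × 9.8 = 117.6 N down at 2.8 m → arm 1.5 m, τ = 117.6 × 1.5 = 176.4 N·m clockwise.
Block: 35 × 9.8 = 343 N down at 0.61 m → arm 0.69 m, τ = 343 × 0.69 = 236.7 N·m counterclockwise.
Bag of cement: 34 × 9.8 = 333.2 N down at 4.2 m → arm 2.9 m, τ = 333.2 × 2.9 = 966.3 N·m clockwise.
Net load moment about support A = 906 N·m clockwise.
Reaction R at support B is upward at 5.6 m, arm 4.3 m → moment R × 4.3 counterclockwise.
For rotational equilibrium, R × 4.3 = 906, so R = 211 N.

R_B ≈ 211 N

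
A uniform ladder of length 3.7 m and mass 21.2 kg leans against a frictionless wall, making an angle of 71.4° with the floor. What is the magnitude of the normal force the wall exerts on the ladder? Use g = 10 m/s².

Take moments about the foot of the ladder.
Ladder weight 21.2×10 = 212 N acts at 1.85 m along the ladder; its horizontal arm is 1.85·cos71.4° = 0.5901 m → τ = 125.1 N·m clockwise.
Wall normal N acts horizontally at the top; its moment arm is the height L sinθ = 3.7·sin71.4° = 3.507 m, counterclockwise.
Setting net torque to zero: N × 3.507 = 125.1 → N = 35.7 N.

N_wall ≈ 35.7 N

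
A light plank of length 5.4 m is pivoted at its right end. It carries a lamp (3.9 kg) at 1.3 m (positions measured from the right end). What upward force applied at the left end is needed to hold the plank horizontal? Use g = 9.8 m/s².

F ≈ 9.2 N

About the right end:
Lamp: 3.9 × 9.8 = 38.22 N down at 1.3 m → arm 1.3 m, τ = 38.22 × 1.3 = 49.69 N·m counterclockwise.
Net moment of the loads = 49.69 N·m counterclockwise.
The upward force F acts at the left end, arm 5.4 m, giving F × 5.4 clockwise.
Setting net torque to zero: F × 5.4 = 49.69 → F = 49.69 / 5.4 = 9.2 N.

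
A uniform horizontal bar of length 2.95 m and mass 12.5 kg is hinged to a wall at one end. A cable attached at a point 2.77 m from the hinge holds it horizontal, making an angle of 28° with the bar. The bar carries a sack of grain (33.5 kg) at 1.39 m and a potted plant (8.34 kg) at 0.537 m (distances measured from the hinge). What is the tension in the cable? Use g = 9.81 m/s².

Sum moments about the hinge (the unknown hinge reaction has zero arm there).
Beam weight: 12.5 × 9.81 = 122.6 N down at 1.475 m → arm 1.475 m, τ = 122.6 × 1.475 = 180.8 N·m clockwise.
Sack of grain: 33.5 × 9.81 = 328.6 N down at 1.39 m → arm 1.39 m, τ = 328.6 × 1.39 = 456.8 N·m clockwise.
Potted plant: 8.34 × 9.81 = 81.82 N down at 0.537 m → arm 0.537 m, τ = 81.82 × 0.537 = 43.94 N·m clockwise.
Total clockwise load moment = 681.5 N·m.
The cable tension T acts at 2.77 m; only its component perpendicular to the bar, T sinθ, produces torque. sin 28° = 0.4695.
Balancing moments: T × 2.77 × 0.4695 = 681.5, giving T = 681.5 / 1.301 = 524 N.

T ≈ 524 N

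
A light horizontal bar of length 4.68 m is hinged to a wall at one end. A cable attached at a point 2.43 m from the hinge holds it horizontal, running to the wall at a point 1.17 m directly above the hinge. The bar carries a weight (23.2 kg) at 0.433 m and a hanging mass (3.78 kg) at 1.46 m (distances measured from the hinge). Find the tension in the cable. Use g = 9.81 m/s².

T ≈ 145 N

Take moments about the hinge.
Weight: 23.2 × 9.81 = 227.6 N down at 0.433 m → arm 0.433 m, τ = 227.6 × 0.433 = 98.55 N·m clockwise.
Hanging mass: 3.78 × 9.81 = 37.08 N down at 1.46 m → arm 1.46 m, τ = 37.08 × 1.46 = 54.14 N·m clockwise.
Total clockwise load moment = 152.7 N·m.
The cable tension T acts at 2.43 m; only its component perpendicular to the bar, T sinθ, produces torque. sinθ = h/√(h²+d²) = 1.17/√(1.17²+2.43²) = 0.4338.
Balancing moments: T × 2.43 × 0.4338 = 152.7, giving T = 152.7 / 1.054 = 145 N.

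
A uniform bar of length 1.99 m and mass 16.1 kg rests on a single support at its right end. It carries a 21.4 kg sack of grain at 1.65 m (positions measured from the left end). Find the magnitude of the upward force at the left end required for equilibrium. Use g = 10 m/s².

Sum moments about the right end (the unknown pivot reaction has zero arm there).
Beam weight: 16.1 × 10 = 161 N down at 0.995 m → arm 0.995 m, τ = 161 × 0.995 = 160.2 N·m counterclockwise.
Sack of grain: 21.4 × 10 = 214 N down at 1.65 m → arm 0.34 m, τ = 214 × 0.34 = 72.76 N·m counterclockwise.
Net moment of the loads = 233 N·m counterclockwise.
The upward force F acts at the left end, arm 1.99 m, giving F × 1.99 clockwise.
Στ = 0 ⇒ F × 1.99 = 233 ⇒ F = 233 / 1.99 = 117 N.

F ≈ 117 N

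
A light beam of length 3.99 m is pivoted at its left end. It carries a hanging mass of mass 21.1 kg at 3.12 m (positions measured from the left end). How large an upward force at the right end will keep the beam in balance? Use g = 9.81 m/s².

Take moments about the left end.
Hanging mass: 21.1 × 9.81 = 207 N down at 3.12 m → arm 3.12 m, τ = 207 × 3.12 = 645.8 N·m clockwise.
Net moment of the loads = 645.8 N·m clockwise.
The upward force F acts at the right end, arm 3.99 m, giving F × 3.99 counterclockwise.
Balancing moments: F × 3.99 = 645.8, giving F = 645.8 / 3.99 = 162 N.

F ≈ 162 N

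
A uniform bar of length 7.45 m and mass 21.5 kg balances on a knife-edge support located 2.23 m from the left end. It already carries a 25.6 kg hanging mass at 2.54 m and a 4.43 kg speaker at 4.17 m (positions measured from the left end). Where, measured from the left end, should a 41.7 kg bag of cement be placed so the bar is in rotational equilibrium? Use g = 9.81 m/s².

x ≈ 1.06 m from the left end

Sum moments about the knife-edge support (at 2.23 m from the left end) (the support reaction has zero arm there).
Beam weight: 21.5 × 9.81 = 210.9 N down at 3.725 m → arm 1.495 m, τ = 210.9 × 1.495 = 315.3 N·m clockwise.
Hanging mass: 25.6 × 9.81 = 251.1 N down at 2.54 m → arm 0.31 m, τ = 251.1 × 0.31 = 77.84 N·m clockwise.
Speaker: 4.43 × 9.81 = 43.46 N down at 4.17 m → arm 1.94 m, τ = 43.46 × 1.94 = 84.31 N·m clockwise.
Net moment of existing loads = 477.4 N·m clockwise.
The bag of cement weighs 41.7 × 9.81 = 409.1 N and must supply an equal counterclockwise moment, so its lever arm about the knife-edge support is 477.4 / 409.1 = 1.17 m.
That puts it at 2.23 − 1.17 = 1.06 m from the left end.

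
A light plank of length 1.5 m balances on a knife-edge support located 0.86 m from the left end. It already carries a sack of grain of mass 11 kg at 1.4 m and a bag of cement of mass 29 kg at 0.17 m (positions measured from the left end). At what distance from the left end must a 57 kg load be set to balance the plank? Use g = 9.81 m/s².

x ≈ 1.11 m from the left end

Sum moments about the knife-edge support (at 0.86 m from the left end) (the support reaction has zero arm there).
Sack of grain: 11 × 9.81 = 107.9 N down at 1.4 m → arm 0.54 m, τ = 107.9 × 0.54 = 58.27 N·m clockwise.
Bag of cement: 29 × 9.81 = 284.5 N down at 0.17 m → arm 0.69 m, τ = 284.5 × 0.69 = 196.3 N·m counterclockwise.
Net moment of existing loads = 138 N·m counterclockwise.
The load weighs 57 × 9.81 = 559.2 N and must supply an equal clockwise moment, so its lever arm about the knife-edge support is 138 / 559.2 = 0.247 m.
That puts it at 0.86 + 0.247 = 1.11 m from the left end.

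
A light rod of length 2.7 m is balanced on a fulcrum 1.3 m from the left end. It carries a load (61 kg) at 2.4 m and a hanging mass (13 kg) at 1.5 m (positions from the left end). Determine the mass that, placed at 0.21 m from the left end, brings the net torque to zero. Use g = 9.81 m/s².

Sum moments about the fulcrum (at 1.3 m from the left end) (the support reaction has zero arm there).
Load: 61 × 9.81 = 598.4 N down at 2.4 m → arm 1.1 m, τ = 598.4 × 1.1 = 658.2 N·m clockwise.
Hanging mass: 13 × 9.81 = 127.5 N down at 1.5 m → arm 0.2 m, τ = 127.5 × 0.2 = 25.5 N·m clockwise.
Net moment of known loads = 683.7 N·m clockwise.
An unknown mass m at 0.21 m has arm 1.09 m; its moment is m·g·1.09 counterclockwise.
Στ = 0 ⇒ m × 9.81 × 1.09 = 683.7 ⇒ m = 683.7 / (9.81 × 1.09) = 63.9 kg.

m ≈ 63.9 kg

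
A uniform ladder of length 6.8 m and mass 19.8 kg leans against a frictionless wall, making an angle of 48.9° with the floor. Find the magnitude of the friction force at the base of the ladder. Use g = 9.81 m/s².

Sum moments about the foot of the ladder (the floor normal and friction both act there and drop out).
Ladder weight 19.8×9.81 = 194.2 N acts at 3.4 m along the ladder; its horizontal arm is 3.4·cos48.9° = 2.235 m → τ = 434 N·m clockwise.
Wall normal N acts horizontally at the top; its moment arm is the height L sinθ = 6.8·sin48.9° = 5.124 m, counterclockwise.
Στ = 0 ⇒ N × 5.124 = 434 ⇒ N = 84.7 N.
ΣFx = 0: friction at the foot balances the wall's push, so f = N_wall = 84.7 N.

f ≈ 84.7 N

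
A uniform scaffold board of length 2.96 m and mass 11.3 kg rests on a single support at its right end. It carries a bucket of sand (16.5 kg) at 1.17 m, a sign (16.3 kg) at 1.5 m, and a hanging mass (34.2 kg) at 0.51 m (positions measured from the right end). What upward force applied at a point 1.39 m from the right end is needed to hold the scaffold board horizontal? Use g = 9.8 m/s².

Take moments about the right end.
Beam weight: 11.3 × 9.8 = 110.7 N down at 1.48 m → arm 1.48 m, τ = 110.7 × 1.48 = 163.8 N·m counterclockwise.
Bucket of sand: 16.5 × 9.8 = 161.7 N down at 1.17 m → arm 1.17 m, τ = 161.7 × 1.17 = 189.2 N·m counterclockwise.
Sign: 16.3 × 9.8 = 159.7 N down at 1.5 m → arm 1.5 m, τ = 159.7 × 1.5 = 239.5 N·m counterclockwise.
Hanging mass: 34.2 × 9.8 = 335.2 N down at 0.51 m → arm 0.51 m, τ = 335.2 × 0.51 = 171 N·m counterclockwise.
Net moment of the loads = 763.5 N·m counterclockwise.
The upward force F acts at a point 1.39 m from the right end, arm 1.39 m, giving F × 1.39 clockwise.
For rotational equilibrium, F × 1.39 = 763.5, so F = 763.5 / 1.39 = 549 N.

F ≈ 549 N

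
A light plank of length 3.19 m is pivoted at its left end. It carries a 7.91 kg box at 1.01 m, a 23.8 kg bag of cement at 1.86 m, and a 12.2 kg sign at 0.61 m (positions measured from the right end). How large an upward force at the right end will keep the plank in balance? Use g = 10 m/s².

F ≈ 252 N

Take moments about the left end.
Box: 7.91 × 10 = 79.1 N down at 1.01 m → arm 2.18 m, τ = 79.1 × 2.18 = 172.4 N·m clockwise.
Bag of cement: 23.8 × 10 = 238 N down at 1.86 m → arm 1.33 m, τ = 238 × 1.33 = 316.5 N·m clockwise.
Sign: 12.2 × 10 = 122 N down at 0.61 m → arm 2.58 m, τ = 122 × 2.58 = 314.8 N·m clockwise.
Net moment of the loads = 803.7 N·m clockwise.
The upward force F acts at the right end, arm 3.19 m, giving F × 3.19 counterclockwise.
Στ = 0 ⇒ F × 3.19 = 803.7 ⇒ F = 803.7 / 3.19 = 252 N.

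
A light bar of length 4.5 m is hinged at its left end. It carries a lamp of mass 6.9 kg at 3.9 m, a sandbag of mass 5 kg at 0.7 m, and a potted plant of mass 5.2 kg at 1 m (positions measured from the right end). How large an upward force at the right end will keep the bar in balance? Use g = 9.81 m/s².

F ≈ 90.1 N

About the left end:
Lamp: 6.9 × 9.81 = 67.69 N down at 3.9 m → arm 0.6 m, τ = 67.69 × 0.6 = 40.61 N·m clockwise.
Sandbag: 5 × 9.81 = 49.05 N down at 0.7 m → arm 3.8 m, τ = 49.05 × 3.8 = 186.4 N·m clockwise.
Potted plant: 5.2 × 9.81 = 51.01 N down at 1 m → arm 3.5 m, τ = 51.01 × 3.5 = 178.5 N·m clockwise.
Net moment of the loads = 405.5 N·m clockwise.
The upward force F acts at the right end, arm 4.5 m, giving F × 4.5 counterclockwise.
Setting net torque to zero: F × 4.5 = 405.5 → F = 405.5 / 4.5 = 90.1 N.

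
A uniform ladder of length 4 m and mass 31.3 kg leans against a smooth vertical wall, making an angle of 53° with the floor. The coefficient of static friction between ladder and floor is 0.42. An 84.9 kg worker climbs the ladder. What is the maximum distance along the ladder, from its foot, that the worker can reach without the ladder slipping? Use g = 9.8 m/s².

About the foot of the ladder:
Ladder weight 31.3×9.8 = 306.7 N acts at 2 m along the ladder; its horizontal arm is 2·cos53° = 1.204 m → τ = 369.3 N·m clockwise.
Worker weight 84.9×9.8 = 832 N at distance d → arm d·cos53° → τ = 832·d·0.6018 clockwise.
Wall normal N at the top has arm L sinθ = 3.195 m counterclockwise, so Στ = 0 gives N·3.195 = 369.3 + 500.7·d.
ΣFy = 0 ⇒ N_floor = 1139 N, so the maximum friction is μ_s·N_floor = 0.42×1139 = 478.4 N. ΣFx = 0 ⇒ N_wall = f, so at the slipping point N = 478.4 N.
Substituting: 478.4×3.195 = 369.3 + 500.7·d ⇒ d = (1528 − 369.3) / 500.7 = 2.31 m.

d ≈ 2.31 m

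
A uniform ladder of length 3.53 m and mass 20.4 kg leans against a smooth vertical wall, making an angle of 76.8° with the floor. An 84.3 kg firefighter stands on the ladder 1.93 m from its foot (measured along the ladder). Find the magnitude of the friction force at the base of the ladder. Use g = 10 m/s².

f ≈ 132 N

Choose the foot of the ladder as the axis so the floor normal and friction both act there and drop out.
Ladder weight 20.4×10 = 204 N acts at 1.765 m along the ladder; its horizontal arm is 1.765·cos76.8° = 0.403 m → τ = 82.21 N·m clockwise.
Firefighter: 84.3×10 = 843 N at 1.93 m → arm 0.4407 m → τ = 371.5 N·m clockwise.
Wall normal N acts horizontally at the top; its moment arm is the height L sinθ = 3.53·sin76.8° = 3.437 m, counterclockwise.
Στ = 0 ⇒ N × 3.437 = 453.7 ⇒ N = 132 N.
ΣFx = 0: friction at the foot balances the wall's push, so f = N_wall = 132 N.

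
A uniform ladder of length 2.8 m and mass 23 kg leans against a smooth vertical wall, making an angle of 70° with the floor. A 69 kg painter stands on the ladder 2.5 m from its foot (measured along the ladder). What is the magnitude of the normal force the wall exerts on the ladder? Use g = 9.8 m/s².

Take moments about the foot of the ladder.
Ladder weight 23×9.8 = 225.4 N acts at 1.4 m along the ladder; its horizontal arm is 1.4·cos70° = 0.4788 m → τ = 107.9 N·m clockwise.
Painter: 69×9.8 = 676.2 N at 2.5 m → arm 0.8551 m → τ = 578.2 N·m clockwise.
Wall normal N acts horizontally at the top; its moment arm is the height L sinθ = 2.8·sin70° = 2.631 m, counterclockwise.
Στ = 0 ⇒ N × 2.631 = 686.1 ⇒ N = 261 N.

N_wall ≈ 261 N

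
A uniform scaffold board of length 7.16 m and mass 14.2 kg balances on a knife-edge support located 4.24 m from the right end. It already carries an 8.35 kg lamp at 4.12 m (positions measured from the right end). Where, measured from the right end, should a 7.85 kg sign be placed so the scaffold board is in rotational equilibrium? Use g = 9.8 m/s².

x ≈ 5.56 m from the right end

Sum moments about the knife-edge support (at 4.24 m from the right end) (the support reaction has zero arm there).
Beam weight: 14.2 × 9.8 = 139.2 N down at 3.58 m → arm 0.66 m, τ = 139.2 × 0.66 = 91.87 N·m clockwise.
Lamp: 8.35 × 9.8 = 81.83 N down at 4.12 m → arm 0.12 m, τ = 81.83 × 0.12 = 9.82 N·m clockwise.
Net moment of existing loads = 101.7 N·m clockwise.
The sign weighs 7.85 × 9.8 = 76.93 N and must supply an equal counterclockwise moment, so its lever arm about the knife-edge support is 101.7 / 76.93 = 1.32 m.
That puts it at 4.24 + 1.32 = 5.56 m from the right end.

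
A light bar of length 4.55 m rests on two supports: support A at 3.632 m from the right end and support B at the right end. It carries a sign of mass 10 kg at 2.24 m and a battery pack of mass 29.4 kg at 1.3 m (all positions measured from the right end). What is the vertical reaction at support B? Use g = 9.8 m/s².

R_B ≈ 223 N

Take moments about support A.
Sign: 10 × 9.8 = 98 N down at 2.24 m → arm 1.392 m, τ = 98 × 1.392 = 136.4 N·m clockwise.
Battery pack: 29.4 × 9.8 = 288.1 N down at 1.3 m → arm 2.332 m, τ = 288.1 × 2.332 = 671.8 N·m clockwise.
Net load moment about support A = 808.2 N·m clockwise.
Reaction R at support B is upward at 0 m, arm 3.632 m → moment R × 3.632 counterclockwise.
Balancing moments: R × 3.632 = 808.2, giving R = 223 N.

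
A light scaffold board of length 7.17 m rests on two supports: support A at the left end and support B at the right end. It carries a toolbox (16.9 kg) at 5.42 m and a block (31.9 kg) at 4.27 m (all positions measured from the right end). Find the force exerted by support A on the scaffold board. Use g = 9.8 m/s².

Taking torques about support B:
Toolbox: 16.9 × 9.8 = 165.6 N down at 5.42 m → arm 5.42 m, τ = 165.6 × 5.42 = 897.6 N·m counterclockwise.
Block: 31.9 × 9.8 = 312.6 N down at 4.27 m → arm 4.27 m, τ = 312.6 × 4.27 = 1335 N·m counterclockwise.
Net load moment about support B = 2233 N·m counterclockwise.
Reaction R at support A is upward at 7.17 m, arm 7.17 m → moment R × 7.17 clockwise.
Στ = 0 ⇒ R × 7.17 = 2233 ⇒ R = 311 N.

R_A ≈ 311 N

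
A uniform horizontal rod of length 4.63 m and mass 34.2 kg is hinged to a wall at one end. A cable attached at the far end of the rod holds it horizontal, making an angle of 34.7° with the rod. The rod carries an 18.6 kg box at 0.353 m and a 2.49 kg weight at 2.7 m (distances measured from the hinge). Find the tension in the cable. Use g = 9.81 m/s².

T ≈ 344 N

Take moments about the hinge.
Beam weight: 34.2 × 9.81 = 335.5 N down at 2.315 m → arm 2.315 m, τ = 335.5 × 2.315 = 776.7 N·m clockwise.
Box: 18.6 × 9.81 = 182.5 N down at 0.353 m → arm 0.353 m, τ = 182.5 × 0.353 = 64.42 N·m clockwise.
Weight: 2.49 × 9.81 = 24.43 N down at 2.7 m → arm 2.7 m, τ = 24.43 × 2.7 = 65.96 N·m clockwise.
Total clockwise load moment = 907.1 N·m.
The cable tension T acts at 4.63 m; only its component perpendicular to the rod, T sinθ, produces torque. sin 34.7° = 0.5693.
For rotational equilibrium, T × 4.63 × 0.5693 = 907.1, so T = 907.1 / 2.636 = 344 N.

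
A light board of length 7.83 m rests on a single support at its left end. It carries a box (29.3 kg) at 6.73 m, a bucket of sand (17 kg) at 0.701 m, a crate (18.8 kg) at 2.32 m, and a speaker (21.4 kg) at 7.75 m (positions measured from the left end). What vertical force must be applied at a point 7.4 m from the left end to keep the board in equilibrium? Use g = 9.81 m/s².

F ≈ 555 N

Taking torques about the left end:
Box: 29.3 × 9.81 = 287.4 N down at 6.73 m → arm 6.73 m, τ = 287.4 × 6.73 = 1934 N·m clockwise.
Bucket of sand: 17 × 9.81 = 166.8 N down at 0.701 m → arm 0.701 m, τ = 166.8 × 0.701 = 116.9 N·m clockwise.
Crate: 18.8 × 9.81 = 184.4 N down at 2.32 m → arm 2.32 m, τ = 184.4 × 2.32 = 427.8 N·m clockwise.
Speaker: 21.4 × 9.81 = 209.9 N down at 7.75 m → arm 7.75 m, τ = 209.9 × 7.75 = 1627 N·m clockwise.
Net moment of the loads = 4106 N·m clockwise.
The upward force F acts at a point 7.4 m from the left end, arm 7.4 m, giving F × 7.4 counterclockwise.
Balancing moments: F × 7.4 = 4106, giving F = 4106 / 7.4 = 555 N.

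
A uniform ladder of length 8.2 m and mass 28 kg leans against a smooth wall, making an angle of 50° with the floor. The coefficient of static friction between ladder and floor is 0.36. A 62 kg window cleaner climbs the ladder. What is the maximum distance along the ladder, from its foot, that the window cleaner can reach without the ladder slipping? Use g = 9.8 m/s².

About the foot of the ladder:
Ladder weight 28×9.8 = 274.4 N acts at 4.1 m along the ladder; its horizontal arm is 4.1·cos50° = 2.635 m → τ = 723 N·m clockwise.
Window cleaner weight 62×9.8 = 607.6 N at distance d → arm d·cos50° → τ = 607.6·d·0.6428 clockwise.
Wall normal N at the top has arm L sinθ = 6.282 m counterclockwise, so Στ = 0 gives N·6.282 = 723 + 390.6·d.
ΣFy = 0 ⇒ N_floor = 882 N, so the maximum friction is μ_s·N_floor = 0.36×882 = 317.5 N. ΣFx = 0 ⇒ N_wall = f, so at the slipping point N = 317.5 N.
Substituting: 317.5×6.282 = 723 + 390.6·d ⇒ d = (1995 − 723) / 390.6 = 3.26 m.

d ≈ 3.26 m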